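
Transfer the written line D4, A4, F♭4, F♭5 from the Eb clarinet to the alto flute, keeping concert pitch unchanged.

Bb4 F5 Dbb5 Dbb6

First find concert pitch: the Eb clarinet sounds a minor third above written, so D4 A4 F♭4 F♭5 sounds F4 C5 Abb4 Abb5.
Then write for alto flute: it sounds a perfect fourth below written, so the part must be a perfect fourth above concert.
F4 → Bb4
C5 → F5
Abb4 → Dbb5
Abb5 → Dbb6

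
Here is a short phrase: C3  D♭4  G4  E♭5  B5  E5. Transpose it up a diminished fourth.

Fb3 Gbb4 Cb5 Abb5 Eb6 Ab5

C3 gives Fb3
Db4 gives Gbb4
G4 gives Cb5
Eb5 gives Abb5
B5 gives Eb6
E5 gives Ab5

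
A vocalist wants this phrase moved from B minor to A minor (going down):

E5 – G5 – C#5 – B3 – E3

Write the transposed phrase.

D5 F5 B4 A3 D3

From B down to A is a major second; apply that to each pitch.
E5 → D5
G5 → F5
C#5 → B4
B3 → A3
E3 → D3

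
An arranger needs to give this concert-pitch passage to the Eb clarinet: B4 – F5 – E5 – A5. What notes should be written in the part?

The Eb clarinet sounds a minor third above written, so the written part must be a minor third below concert — transpose each note down.
B4 → G#4
F5 → D5
E5 → C#5
A5 → F#5

G#4 D5 C#5 F#5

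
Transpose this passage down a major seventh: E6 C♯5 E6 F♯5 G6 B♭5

E6 becomes F5
C#5 becomes D4
E6 becomes F5
F#5 becomes G4
G6 becomes Ab5
Bb5 becomes Cb5

F5 D4 F5 G4 Ab5 Cb5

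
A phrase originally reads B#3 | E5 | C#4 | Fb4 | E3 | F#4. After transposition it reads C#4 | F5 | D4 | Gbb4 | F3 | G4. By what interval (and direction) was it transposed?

From B#3 to C#4 is 2 letter names — a second of some quality.
B#3 to C#4 is 1 semitone, which makes it a minor second; the second version is higher, so the direction is up.
Checking another pair — F#4 → G4 — gives the same interval.

up a minor second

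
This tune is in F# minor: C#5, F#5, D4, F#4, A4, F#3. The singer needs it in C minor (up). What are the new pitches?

F# minor to C minor up is a diminished fifth, so every note moves up by that interval.
C#5 becomes G5
F#5 becomes C6
D4 becomes Ab4
F#4 becomes C5
A4 becomes Eb5
F#3 becomes C4

G5 C6 Ab4 C5 Eb5 C4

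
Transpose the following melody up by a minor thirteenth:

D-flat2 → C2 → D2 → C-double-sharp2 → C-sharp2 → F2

Bbb3 Ab3 Bb3 A#3 A3 Db4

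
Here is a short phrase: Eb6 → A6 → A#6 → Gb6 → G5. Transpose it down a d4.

B5 E#6 E##6 D6 D#5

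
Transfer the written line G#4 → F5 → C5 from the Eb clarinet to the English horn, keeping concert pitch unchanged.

F#5 Eb6 Bb5

First find concert pitch: the Eb clarinet sounds a minor third above written, so G#4 F5 C5 sounds B4 Ab5 Eb5.
Then write for English horn: it sounds a perfect fifth below written, so the part must be a perfect fifth above concert.
B4 → F#5
Ab5 → Eb6
Eb5 → Bb5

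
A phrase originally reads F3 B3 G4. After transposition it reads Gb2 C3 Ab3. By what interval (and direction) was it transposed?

down a major seventh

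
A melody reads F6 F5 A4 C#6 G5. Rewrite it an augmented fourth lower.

An augmented fourth down from F6 gives Cb6.
F5 down an augmented fourth is Cb5.
An augmented fourth down from A4 gives Eb4.
C#6 down an augmented fourth is G5.
G5: a fourth down reaches D, and 6 semitones makes it Db5.

Cb6 Cb5 Eb4 G5 Db5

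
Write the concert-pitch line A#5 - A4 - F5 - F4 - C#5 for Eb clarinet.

F##5 F#4 D5 D4 A#4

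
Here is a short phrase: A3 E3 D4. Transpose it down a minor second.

G#3 D#3 C#4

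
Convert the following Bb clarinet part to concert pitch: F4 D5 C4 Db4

The Bb clarinet sounds a major second below written, so transpose each written note down a major second.
F4 to Eb4
D5 to C5
C4 to Bb3
Db4 to Cb4

Eb4 C5 Bb3 Cb4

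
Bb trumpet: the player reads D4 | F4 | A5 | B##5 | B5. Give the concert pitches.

Written C4 on the Bb trumpet sounds as Bb3, a major second lower; apply that shift to every note.
D4 -> C4
F4 -> Eb4
A5 -> G5
B##5 -> A##5
B5 -> A5

C4 Eb4 G5 A##5 A5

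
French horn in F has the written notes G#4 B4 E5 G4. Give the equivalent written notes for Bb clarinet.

First find concert pitch: the French horn in F sounds a perfect fifth below written, so G#4 B4 E5 G4 sounds C#4 E4 A4 C4.
Then write for Bb clarinet: it sounds a major second below written, so the part must be a major second above concert.
C#4 → D#4
E4 → F#4
A4 → B4
C4 → D4

D#4 F#4 B4 D4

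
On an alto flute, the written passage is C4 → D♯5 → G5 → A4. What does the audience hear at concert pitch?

G3 A#4 D5 E4

The alto flute sounds a perfect fourth below written, so transpose each written note down a perfect fourth.
C4 -> G3
D#5 -> A#4
G5 -> D5
A4 -> E4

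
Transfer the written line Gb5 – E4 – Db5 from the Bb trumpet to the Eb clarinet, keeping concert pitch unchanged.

Db5 B3 Ab4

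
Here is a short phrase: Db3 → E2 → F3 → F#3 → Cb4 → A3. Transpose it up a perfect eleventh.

A perfect eleventh up from Db3 gives Gb4.
A perfect eleventh up from E2 gives A3.
A perfect eleventh up from F3 gives Bb4.
F#3 up a perfect eleventh is B4.
Cb4 up a perfect eleventh is Fb5.
A3: an eleventh up reaches D, and 17 semitones makes it D5.

Gb4 A3 Bb4 B4 Fb5 D5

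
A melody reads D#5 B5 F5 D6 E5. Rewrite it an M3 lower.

B4 G5 Db5 Bb5 C5

D#5: a third down reaches B, and 4 semitones makes it B4.
B5: a third down reaches G, and 4 semitones makes it G5.
F5: a third down reaches D, and 4 semitones makes it Db5.
A major third down from D6 gives Bb5.
A major third down from E5 gives C5.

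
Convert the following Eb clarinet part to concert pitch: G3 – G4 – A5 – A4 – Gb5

The Eb clarinet sounds a minor third above written, so transpose each written note up a minor third.
G3 gives Bb3
G4 gives Bb4
A5 gives C6
A4 gives C5
Gb5 gives Bbb5

Bb3 Bb4 C6 C5 Bbb5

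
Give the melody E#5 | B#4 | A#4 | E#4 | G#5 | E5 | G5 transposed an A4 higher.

E#5: a fourth up reaches A, and 6 semitones makes it A##5.
An augmented fourth up from B#4 gives E##5.
An augmented fourth up from A#4 gives D##5.
E#4: a fourth up reaches A, and 6 semitones makes it A##4.
G#5 up an augmented fourth is C##6.
An augmented fourth up from E5 gives A#5.
G5: a fourth up reaches C, and 6 semitones makes it C#6.

A##5 E##5 D##5 A##4 C##6 A#5 C#6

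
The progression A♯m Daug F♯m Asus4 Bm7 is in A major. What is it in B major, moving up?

A major up to B major is a major second; each chord root moves by that interval while the quality stays the same.
A♯m: root A♯ up a major second → B#, giving B#m.
Daug: root D up a major second → E, giving Eaug.
F♯m: root F♯ up a major second → G#, giving G#m.
Asus4: root A up a major second → B, giving Bsus4.
Bm7: root B up a major second → C#, giving C#m7.

B#m Eaug G#m Bsus4 C#m7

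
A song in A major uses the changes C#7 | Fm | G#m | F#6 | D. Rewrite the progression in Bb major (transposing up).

A major up to Bb major is a minor second; each chord root moves by that interval while the quality stays the same.
C#7: root C# up a minor second → D, giving D7.
Fm: root F up a minor second → Gb, giving Gbm.
G#m: root G# up a minor second → A, giving Am.
F#6: root F# up a minor second → G, giving G6.
D: root D up a minor second → Eb, giving Eb.

D7 Gbm Am G6 Eb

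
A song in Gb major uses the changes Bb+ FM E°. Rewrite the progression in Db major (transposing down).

F+ CM B°

Gb major down to Db major is a perfect fourth; each chord root moves by that interval while the quality stays the same.
Bb+: root Bb down a perfect fourth → F, giving F+.
FM: root F down a perfect fourth → C, giving CM.
E°: root E down a perfect fourth → B, giving B°.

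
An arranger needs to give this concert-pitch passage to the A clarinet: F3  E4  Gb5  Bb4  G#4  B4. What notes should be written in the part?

The A clarinet sounds a minor third below written, so the written part must be a minor third above concert — transpose each note up.
F3 to Ab3
E4 to G4
Gb5 to Bbb5
Bb4 to Db5
G#4 to B4
B4 to D5

Ab3 G4 Bbb5 Db5 B4 D5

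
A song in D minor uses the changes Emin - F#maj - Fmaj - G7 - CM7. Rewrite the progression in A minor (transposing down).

D minor down to A minor is a perfect fourth; each chord root moves by that interval while the quality stays the same.
Emin: root E down a perfect fourth → B, giving Bmin.
F#maj: root F# down a perfect fourth → C#, giving C#maj.
Fmaj: root F down a perfect fourth → C, giving Cmaj.
G7: root G down a perfect fourth → D, giving D7.
CM7: root C down a perfect fourth → G, giving GM7.

Bmin C#maj Cmaj D7 GM7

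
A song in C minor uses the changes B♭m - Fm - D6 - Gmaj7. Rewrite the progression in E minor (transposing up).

Dm Am F#6 Bmaj7

C minor up to E minor is a major third; each chord root moves by that interval while the quality stays the same.
B♭m: root B♭ up a major third → D, giving Dm.
Fm: root F up a major third → A, giving Am.
D6: root D up a major third → F#, giving F#6.
Gmaj7: root G up a major third → B, giving Bmaj7.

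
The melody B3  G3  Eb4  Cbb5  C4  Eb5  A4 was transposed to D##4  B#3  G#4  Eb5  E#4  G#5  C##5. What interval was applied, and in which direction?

up an augmented third

From B3 to D##4 is 3 letter names — a third of some quality.
B3 to D##4 is 5 semitones, which makes it an augmented third; the second version is higher, so the direction is up.
Checking another pair — A4 → C##5 — gives the same interval.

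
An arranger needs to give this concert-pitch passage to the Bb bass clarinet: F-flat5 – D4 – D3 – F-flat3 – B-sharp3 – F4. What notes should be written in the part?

Gb6 E5 E4 Gb4 C##5 G5

The Bb bass clarinet sounds a major ninth below written, so the written part must be a major ninth above concert — transpose each note up.
Fb5 → Gb6
D4 → E5
D3 → E4
Fb3 → Gb4
B#3 → C##5
F4 → G5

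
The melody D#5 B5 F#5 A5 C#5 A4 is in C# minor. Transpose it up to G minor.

C# minor to G minor up is a diminished fifth, so every note moves up by that interval.
D#5 to A5
B5 to F6
F#5 to C6
A5 to Eb6
C#5 to G5
A4 to Eb5

A5 F6 C6 Eb6 G5 Eb5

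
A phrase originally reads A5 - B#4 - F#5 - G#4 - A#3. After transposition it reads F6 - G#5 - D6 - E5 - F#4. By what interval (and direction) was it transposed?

From A5 to F6 is 6 letter names — a sixth of some quality.
A5 to F6 is 8 semitones, which makes it a minor sixth; the second version is higher, so the direction is up.
Checking another pair — A#3 → F#4 — gives the same interval.

up a minor sixth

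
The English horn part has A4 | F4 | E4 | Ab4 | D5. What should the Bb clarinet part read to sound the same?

E4 C4 B3 Eb4 A4

First find concert pitch: the English horn sounds a perfect fifth below written, so A4 F4 E4 Ab4 D5 sounds D4 Bb3 A3 Db4 G4.
Then write for Bb clarinet: it sounds a major second below written, so the part must be a major second above concert.
D4 → E4
Bb3 → C4
A3 → B3
Db4 → Eb4
G4 → A4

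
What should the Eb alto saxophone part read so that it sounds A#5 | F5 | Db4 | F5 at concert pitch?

The Eb alto saxophone sounds a major sixth below written, so the written part must be a major sixth above concert — transpose each note up.
A#5 becomes F##6
F5 becomes D6
Db4 becomes Bb4
F5 becomes D6

F##6 D6 Bb4 D6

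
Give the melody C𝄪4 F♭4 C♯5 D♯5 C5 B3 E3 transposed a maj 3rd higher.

C##4 to E##4
Fb4 to Ab4
C#5 to E#5
D#5 to F##5
C5 to E5
B3 to D#4
E3 to G#3

E##4 Ab4 E#5 F##5 E5 D#4 G#3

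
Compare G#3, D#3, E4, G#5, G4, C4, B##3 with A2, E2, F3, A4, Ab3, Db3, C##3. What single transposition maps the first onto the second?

down a major seventh

From G#3 to A2 is 7 letter names — a seventh of some quality.
A2 to G#3 is 11 semitones, which makes it a major seventh; the second version is lower, so the direction is down.
Checking another pair — B##3 → C##3 — gives the same interval.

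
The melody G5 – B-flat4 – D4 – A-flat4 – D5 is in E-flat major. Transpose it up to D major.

E-flat major to D major up is a major seventh, so every note moves up by that interval.
G5 becomes F#6
Bb4 becomes A5
D4 becomes C#5
Ab4 becomes G5
D5 becomes C#6

F#6 A5 C#5 G5 C#6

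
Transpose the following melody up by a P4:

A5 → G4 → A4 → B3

A5 up a perfect fourth is D6.
G4: a fourth up reaches C, and 5 semitones makes it C5.
A4: a fourth up reaches D, and 5 semitones makes it D5.
B3: a fourth up reaches E, and 5 semitones makes it E4.

D6 C5 D5 E4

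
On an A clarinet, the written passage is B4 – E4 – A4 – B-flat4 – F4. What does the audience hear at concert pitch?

G#4 C#4 F#4 G4 D4

Written C4 on the A clarinet sounds as A3, a minor third lower; apply that shift to every note.
B4 to G#4
E4 to C#4
A4 to F#4
Bb4 to G4
F4 to D4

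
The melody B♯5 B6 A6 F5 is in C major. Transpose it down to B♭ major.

C major to B♭ major down is a major second, so every note moves down by that interval.
B#5 gives A#5
B6 gives A6
A6 gives G6
F5 gives Eb5

A#5 A6 G6 Eb5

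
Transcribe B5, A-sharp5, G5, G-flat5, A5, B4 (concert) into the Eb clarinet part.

G#5 F##5 E5 Eb5 F#5 G#4

Written C4 sounds as Eb4 on the Eb clarinet, so concert pitches are written a minor third down.
B5 gives G#5
A#5 gives F##5
G5 gives E5
Gb5 gives Eb5
A5 gives F#5
B4 gives G#4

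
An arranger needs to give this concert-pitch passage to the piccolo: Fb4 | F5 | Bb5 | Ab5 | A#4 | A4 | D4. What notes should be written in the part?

Fb3 F4 Bb4 Ab4 A#3 A3 D3

The piccolo sounds a perfect octave above written, so the written part must be a perfect octave below concert — transpose each note down.
Fb4 gives Fb3
F5 gives F4
Bb5 gives Bb4
Ab5 gives Ab4
A#4 gives A#3
A4 gives A3
D4 gives D3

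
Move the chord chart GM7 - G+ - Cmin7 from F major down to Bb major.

CM7 C+ Fmin7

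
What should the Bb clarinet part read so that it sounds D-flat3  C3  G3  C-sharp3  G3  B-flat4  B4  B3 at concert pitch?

Eb3 D3 A3 D#3 A3 C5 C#5 C#4

Written C4 sounds as Bb3 on the Bb clarinet, so concert pitches are written a major second up.
Db3 gives Eb3
C3 gives D3
G3 gives A3
C#3 gives D#3
G3 gives A3
Bb4 gives C5
B4 gives C#5
B3 gives C#4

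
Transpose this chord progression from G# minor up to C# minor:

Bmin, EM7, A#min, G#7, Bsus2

G# minor up to C# minor is a perfect fourth; each chord root moves by that interval while the quality stays the same.
Bmin: root B up a perfect fourth → E, giving Emin.
EM7: root E up a perfect fourth → A, giving AM7.
A#min: root A# up a perfect fourth → D#, giving D#min.
G#7: root G# up a perfect fourth → C#, giving C#7.
Bsus2: root B up a perfect fourth → E, giving Esus2.

Emin AM7 D#min C#7 Esus2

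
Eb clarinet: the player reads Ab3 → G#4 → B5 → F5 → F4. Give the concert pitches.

The Eb clarinet sounds a minor third above written, so transpose each written note up a minor third.
Ab3 to Cb4
G#4 to B4
B5 to D6
F5 to Ab5
F4 to Ab4

Cb4 B4 D6 Ab5 Ab4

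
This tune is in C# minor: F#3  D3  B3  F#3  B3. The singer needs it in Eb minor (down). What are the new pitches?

Ab2 Fb2 Db3 Ab2 Db3

From C# down to Eb is an augmented sixth; apply that to each pitch.
F#3 -> Ab2
D3 -> Fb2
B3 -> Db3
F#3 -> Ab2
B3 -> Db3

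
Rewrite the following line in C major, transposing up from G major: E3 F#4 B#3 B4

A3 B4 E#4 E5

From G up to C is a perfect fourth; apply that to each pitch.
E3 gives A3
F#4 gives B4
B#3 gives E#4
B4 gives E5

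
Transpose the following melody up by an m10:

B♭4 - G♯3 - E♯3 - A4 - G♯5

Db6 B4 G#4 C6 B6

Bb4 up a minor tenth is Db6.
G#3 up a minor tenth is B4.
A minor tenth up from E#3 gives G#4.
A minor tenth up from A4 gives C6.
G#5: a tenth up reaches B, and 15 semitones makes it B6.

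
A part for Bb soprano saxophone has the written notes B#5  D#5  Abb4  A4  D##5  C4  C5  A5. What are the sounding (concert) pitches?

Written C4 on the Bb soprano saxophone sounds as Bb3, a major second lower; apply that shift to every note.
B#5 becomes A#5
D#5 becomes C#5
Abb4 becomes Gbb4
A4 becomes G4
D##5 becomes C##5
C4 becomes Bb3
C5 becomes Bb4
A5 becomes G5

A#5 C#5 Gbb4 G4 C##5 Bb3 Bb4 G5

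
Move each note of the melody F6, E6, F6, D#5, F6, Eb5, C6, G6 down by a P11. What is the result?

C5 B4 C5 A#3 C5 Bb3 G4 D5

F6 → C5
E6 → B4
F6 → C5
D#5 → A#3
F6 → C5
Eb5 → Bb3
C6 → G4
G6 → D5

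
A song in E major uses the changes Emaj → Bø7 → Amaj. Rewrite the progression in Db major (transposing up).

Dbmaj Abø7 Gbmaj

E major up to Db major is a diminished seventh; each chord root moves by that interval while the quality stays the same.
Emaj: root E up a diminished seventh → Db, giving Dbmaj.
Bø7: root B up a diminished seventh → Ab, giving Abø7.
Amaj: root A up a diminished seventh → Gb, giving Gbmaj.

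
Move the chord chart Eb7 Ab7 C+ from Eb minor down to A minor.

A7 D7 F#+

Eb minor down to A minor is a diminished fifth; each chord root moves by that interval while the quality stays the same.
Eb7: root Eb down a diminished fifth → A, giving A7.
Ab7: root Ab down a diminished fifth → D, giving D7.
C+: root C down a diminished fifth → F#, giving F#+.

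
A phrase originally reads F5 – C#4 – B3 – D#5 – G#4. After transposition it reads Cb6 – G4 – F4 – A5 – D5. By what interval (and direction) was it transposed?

up a diminished fifth

Take the first pair: F5 → Cb6. F to C spans 5 letter names, so the interval is some kind of fifth.
F5 to Cb6 is 6 semitones, which makes it a diminished fifth; the second version is higher, so the direction is up.
Checking another pair — G#4 → D5 — gives the same interval.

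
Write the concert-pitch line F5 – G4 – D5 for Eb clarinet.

D5 E4 B4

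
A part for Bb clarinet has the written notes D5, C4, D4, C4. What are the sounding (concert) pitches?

C5 Bb3 C4 Bb3

Written C4 on the Bb clarinet sounds as Bb3, a major second lower; apply that shift to every note.
D5 gives C5
C4 gives Bb3
D4 gives C4
C4 gives Bb3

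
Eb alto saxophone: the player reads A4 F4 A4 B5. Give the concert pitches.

C4 Ab3 C4 D5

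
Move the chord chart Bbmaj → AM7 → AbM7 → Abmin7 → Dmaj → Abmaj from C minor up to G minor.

Fmaj EM7 EbM7 Ebmin7 Amaj Ebmaj

C minor up to G minor is a perfect fifth; each chord root moves by that interval while the quality stays the same.
Bbmaj: root Bb up a perfect fifth → F, giving Fmaj.
AM7: root A up a perfect fifth → E, giving EM7.
AbM7: root Ab up a perfect fifth → Eb, giving EbM7.
Abmin7: root Ab up a perfect fifth → Eb, giving Ebmin7.
Dmaj: root D up a perfect fifth → A, giving Amaj.
Abmaj: root Ab up a perfect fifth → Eb, giving Ebmaj.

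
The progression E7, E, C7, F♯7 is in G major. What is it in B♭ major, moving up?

G major up to B♭ major is a minor third; each chord root moves by that interval while the quality stays the same.
E7: root E up a minor third → G, giving G7.
E: root E up a minor third → G, giving G.
C7: root C up a minor third → Eb, giving Eb7.
F♯7: root F♯ up a minor third → A, giving A7.

G7 G Eb7 A7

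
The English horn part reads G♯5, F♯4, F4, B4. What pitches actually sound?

C#5 B3 Bb3 E4

Written C4 on the English horn sounds as F3, a perfect fifth lower; apply that shift to every note.
G#5 -> C#5
F#4 -> B3
F4 -> Bb3
B4 -> E4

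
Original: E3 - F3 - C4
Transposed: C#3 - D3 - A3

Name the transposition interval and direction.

Take the first pair: E3 → C#3. E to C spans 3 letter names, so the interval is some kind of third.
C#3 to E3 is 3 semitones, which makes it a minor third; the second version is lower, so the direction is down.
Checking another pair — C4 → A3 — gives the same interval.

down a minor third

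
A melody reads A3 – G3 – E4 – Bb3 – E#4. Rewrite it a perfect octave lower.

A2 G2 E3 Bb2 E#3

A3 becomes A2
G3 becomes G2
E4 becomes E3
Bb3 becomes Bb2
E#4 becomes E#3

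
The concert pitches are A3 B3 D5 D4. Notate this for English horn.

E4 F#4 A5 A4

The English horn sounds a perfect fifth below written, so the written part must be a perfect fifth above concert — transpose each note up.
A3 to E4
B3 to F#4
D5 to A5
D4 to A4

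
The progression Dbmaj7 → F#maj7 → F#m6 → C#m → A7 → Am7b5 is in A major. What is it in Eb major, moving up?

A major up to Eb major is a diminished fifth; each chord root moves by that interval while the quality stays the same.
Dbmaj7: root Db up a diminished fifth → Abb, giving Abbmaj7.
F#maj7: root F# up a diminished fifth → C, giving Cmaj7.
F#m6: root F# up a diminished fifth → C, giving Cm6.
C#m: root C# up a diminished fifth → G, giving Gm.
A7: root A up a diminished fifth → Eb, giving Eb7.
Am7b5: root A up a diminished fifth → Eb, giving Ebm7b5.

Abbmaj7 Cmaj7 Cm6 Gm Eb7 Ebm7b5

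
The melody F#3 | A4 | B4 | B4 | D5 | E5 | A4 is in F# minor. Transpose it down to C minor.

C3 Eb4 F4 F4 Ab4 Bb4 Eb4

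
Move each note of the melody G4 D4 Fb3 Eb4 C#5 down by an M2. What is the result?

F4 C4 Ebb3 Db4 B4

G4: a second down reaches F, and 2 semitones makes it F4.
A major second down from D4 gives C4.
Fb3 down a major second is Ebb3.
A major second down from Eb4 gives Db4.
C#5: a second down reaches B, and 2 semitones makes it B4.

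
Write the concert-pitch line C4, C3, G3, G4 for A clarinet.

Eb4 Eb3 Bb3 Bb4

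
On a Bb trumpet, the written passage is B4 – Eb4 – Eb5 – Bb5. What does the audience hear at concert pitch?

A4 Db4 Db5 Ab5

The Bb trumpet sounds a major second below written, so transpose each written note down a major second.
B4 → A4
Eb4 → Db4
Eb5 → Db5
Bb5 → Ab5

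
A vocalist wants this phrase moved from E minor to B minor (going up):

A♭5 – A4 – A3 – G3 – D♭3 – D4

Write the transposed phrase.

Eb6 E5 E4 D4 Ab3 A4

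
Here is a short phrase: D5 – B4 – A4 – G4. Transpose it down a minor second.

C#5 A#4 G#4 F#4

D5 down a minor second is C#5.
A minor second down from B4 gives A#4.
A minor second down from A4 gives G#4.
A minor second down from G4 gives F#4.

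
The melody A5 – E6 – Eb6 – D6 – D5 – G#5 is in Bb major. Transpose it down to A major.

G#5 D#6 D6 C#6 C#5 F##5

Bb major to A major down is a minor second, so every note moves down by that interval.
A5 to G#5
E6 to D#6
Eb6 to D6
D6 to C#6
D5 to C#5
G#5 to F##5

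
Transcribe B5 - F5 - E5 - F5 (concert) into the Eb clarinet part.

The Eb clarinet sounds a minor third above written, so the written part must be a minor third below concert — transpose each note down.
B5 becomes G#5
F5 becomes D5
E5 becomes C#5
F5 becomes D5

G#5 D5 C#5 D5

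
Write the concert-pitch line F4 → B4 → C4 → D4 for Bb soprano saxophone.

G4 C#5 D4 E4

Written C4 sounds as Bb3 on the Bb soprano saxophone, so concert pitches are written a major second up.
F4 to G4
B4 to C#5
C4 to D4
D4 to E4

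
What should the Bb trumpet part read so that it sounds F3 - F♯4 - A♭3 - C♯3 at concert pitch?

The Bb trumpet sounds a major second below written, so the written part must be a major second above concert — transpose each note up.
F3 → G3
F#4 → G#4
Ab3 → Bb3
C#3 → D#3

G3 G#4 Bb3 D#3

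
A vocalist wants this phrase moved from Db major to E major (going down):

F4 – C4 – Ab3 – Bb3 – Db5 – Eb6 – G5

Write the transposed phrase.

G#3 D#3 B2 C#3 E4 F#5 A#4

Db major to E major down is a diminished seventh, so every note moves down by that interval.
F4 to G#3
C4 to D#3
Ab3 to B2
Bb3 to C#3
Db5 to E4
Eb6 to F#5
G5 to A#4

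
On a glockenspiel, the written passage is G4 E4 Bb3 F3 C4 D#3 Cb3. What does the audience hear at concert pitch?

G6 E6 Bb5 F5 C6 D#5 Cb5

Written C4 on the glockenspiel sounds as C6, a perfect fifteenth higher; apply that shift to every note.
G4 to G6
E4 to E6
Bb3 to Bb5
F3 to F5
C4 to C6
D#3 to D#5
Cb3 to Cb5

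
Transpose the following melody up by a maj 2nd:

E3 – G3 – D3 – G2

F#3 A3 E3 A2

A major second up from E3 gives F#3.
G3: a second up reaches A, and 2 semitones makes it A3.
D3: a second up reaches E, and 2 semitones makes it E3.
G2: a second up reaches A, and 2 semitones makes it A2.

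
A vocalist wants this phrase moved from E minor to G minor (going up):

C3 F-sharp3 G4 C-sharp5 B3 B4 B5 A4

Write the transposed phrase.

From E up to G is a minor third; apply that to each pitch.
C3 to Eb3
F#3 to A3
G4 to Bb4
C#5 to E5
B3 to D4
B4 to D5
B5 to D6
A4 to C5

Eb3 A3 Bb4 E5 D4 D5 D6 C5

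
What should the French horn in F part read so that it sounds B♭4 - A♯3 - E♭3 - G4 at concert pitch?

F5 E#4 Bb3 D5

The French horn in F sounds a perfect fifth below written, so the written part must be a perfect fifth above concert — transpose each note up.
Bb4 becomes F5
A#3 becomes E#4
Eb3 becomes Bb3
G4 becomes D5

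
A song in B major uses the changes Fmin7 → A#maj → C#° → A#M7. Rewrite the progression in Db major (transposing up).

Abbmin7 Cmaj Eb° CM7

B major up to Db major is a diminished third; each chord root moves by that interval while the quality stays the same.
Fmin7: root F up a diminished third → Abb, giving Abbmin7.
A#maj: root A# up a diminished third → C, giving Cmaj.
C#°: root C# up a diminished third → Eb, giving Eb°.
A#M7: root A# up a diminished third → C, giving CM7.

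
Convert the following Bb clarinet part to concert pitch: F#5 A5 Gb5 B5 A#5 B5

E5 G5 Fb5 A5 G#5 A5

The Bb clarinet sounds a major second below written, so transpose each written note down a major second.
F#5 gives E5
A5 gives G5
Gb5 gives Fb5
B5 gives A5
A#5 gives G#5
B5 gives A5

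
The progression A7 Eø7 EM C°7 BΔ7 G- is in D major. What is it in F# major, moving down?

C#7 G#ø7 G#M E°7 D#Δ7 B-

D major down to F# major is a minor sixth; each chord root moves by that interval while the quality stays the same.
A7: root A down a minor sixth → C#, giving C#7.
Eø7: root E down a minor sixth → G#, giving G#ø7.
EM: root E down a minor sixth → G#, giving G#M.
C°7: root C down a minor sixth → E, giving E°7.
BΔ7: root B down a minor sixth → D#, giving D#Δ7.
G-: root G down a minor sixth → B, giving B-.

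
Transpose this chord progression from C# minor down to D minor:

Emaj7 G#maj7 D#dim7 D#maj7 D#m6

Fmaj7 Amaj7 Edim7 Emaj7 Em6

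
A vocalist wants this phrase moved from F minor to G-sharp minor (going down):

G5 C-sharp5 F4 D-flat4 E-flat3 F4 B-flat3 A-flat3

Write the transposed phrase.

A#4 D##4 G#3 E3 F#2 G#3 C#3 B2

F minor to G-sharp minor down is a diminished seventh, so every note moves down by that interval.
G5 becomes A#4
C#5 becomes D##4
F4 becomes G#3
Db4 becomes E3
Eb3 becomes F#2
F4 becomes G#3
Bb3 becomes C#3
Ab3 becomes B2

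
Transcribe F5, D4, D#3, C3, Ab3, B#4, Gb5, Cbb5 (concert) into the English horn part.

The English horn sounds a perfect fifth below written, so the written part must be a perfect fifth above concert — transpose each note up.
F5 → C6
D4 → A4
D#3 → A#3
C3 → G3
Ab3 → Eb4
B#4 → F##5
Gb5 → Db6
Cbb5 → Gbb5

C6 A4 A#3 G3 Eb4 F##5 Db6 Gbb5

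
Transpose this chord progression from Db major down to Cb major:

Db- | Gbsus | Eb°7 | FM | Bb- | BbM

Db major down to Cb major is a major second; each chord root moves by that interval while the quality stays the same.
Db-: root Db down a major second → Cb, giving Cb-.
Gbsus: root Gb down a major second → Fb, giving Fbsus.
Eb°7: root Eb down a major second → Db, giving Db°7.
FM: root F down a major second → Eb, giving EbM.
Bb-: root Bb down a major second → Ab, giving Ab-.
BbM: root Bb down a major second → Ab, giving AbM.

Cb- Fbsus Db°7 EbM Ab- AbM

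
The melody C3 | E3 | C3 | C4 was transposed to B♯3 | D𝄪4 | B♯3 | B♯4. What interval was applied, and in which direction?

up an augmented seventh

From C3 to B#3 is 7 letter names — a seventh of some quality.
C3 to B#3 is 12 semitones, which makes it an augmented seventh; the second version is higher, so the direction is up.
Checking another pair — C4 → B#4 — gives the same interval.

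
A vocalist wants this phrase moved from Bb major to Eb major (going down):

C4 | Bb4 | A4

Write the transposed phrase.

F3 Eb4 D4

Bb major to Eb major down is a perfect fifth, so every note moves down by that interval.
C4 -> F3
Bb4 -> Eb4
A4 -> D4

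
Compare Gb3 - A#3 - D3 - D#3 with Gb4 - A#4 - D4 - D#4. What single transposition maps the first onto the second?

up a perfect octave

From Gb3 to Gb4 is 8 letter names — an octave of some quality.
Gb3 to Gb4 is 12 semitones, which makes it a perfect octave; the second version is higher, so the direction is up.
Checking another pair — D#3 → D#4 — gives the same interval.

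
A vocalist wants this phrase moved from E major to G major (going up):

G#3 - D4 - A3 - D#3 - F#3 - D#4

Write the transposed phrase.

E major to G major up is a minor third, so every note moves up by that interval.
G#3 -> B3
D4 -> F4
A3 -> C4
D#3 -> F#3
F#3 -> A3
D#4 -> F#4

B3 F4 C4 F#3 A3 F#4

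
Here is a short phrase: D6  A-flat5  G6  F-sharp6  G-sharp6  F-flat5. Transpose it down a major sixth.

F5 Cb5 Bb5 A5 B5 Abb4

D6 → F5
Ab5 → Cb5
G6 → Bb5
F#6 → A5
G#6 → B5
Fb5 → Abb4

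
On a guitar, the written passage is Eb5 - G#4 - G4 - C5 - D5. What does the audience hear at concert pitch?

Eb4 G#3 G3 C4 D4

Written C4 on the guitar sounds as C3, a perfect octave lower; apply that shift to every note.
Eb5 gives Eb4
G#4 gives G#3
G4 gives G3
C5 gives C4
D5 gives D4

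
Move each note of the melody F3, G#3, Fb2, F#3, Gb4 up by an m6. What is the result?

Db4 E4 Dbb3 D4 Ebb5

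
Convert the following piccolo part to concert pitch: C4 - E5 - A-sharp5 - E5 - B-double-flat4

C5 E6 A#6 E6 Bbb5

Written C4 on the piccolo sounds as C5, a perfect octave higher; apply that shift to every note.
C4 to C5
E5 to E6
A#5 to A#6
E5 to E6
Bbb4 to Bbb5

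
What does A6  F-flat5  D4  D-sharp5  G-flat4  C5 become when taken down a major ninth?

A6 down a major ninth is G5.
Fb5: a ninth down reaches E, and 14 semitones makes it Ebb4.
D4 down a major ninth is C3.
D#5: a ninth down reaches C, and 14 semitones makes it C#4.
Gb4: a ninth down reaches F, and 14 semitones makes it Fb3.
C5: a ninth down reaches B, and 14 semitones makes it Bb3.

G5 Ebb4 C3 C#4 Fb3 Bb3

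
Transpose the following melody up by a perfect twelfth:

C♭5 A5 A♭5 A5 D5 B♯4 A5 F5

Gb6 E7 Eb7 E7 A6 F##6 E7 C7

Cb5 up a perfect twelfth is Gb6.
A5: a twelfth up reaches E, and 19 semitones makes it E7.
A perfect twelfth up from Ab5 gives Eb7.
A perfect twelfth up from A5 gives E7.
D5: a twelfth up reaches A, and 19 semitones makes it A6.
A perfect twelfth up from B#4 gives F##6.
A perfect twelfth up from A5 gives E7.
F5 up a perfect twelfth is C7.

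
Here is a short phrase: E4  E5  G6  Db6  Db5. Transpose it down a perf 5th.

E4 becomes A3
E5 becomes A4
G6 becomes C6
Db6 becomes Gb5
Db5 becomes Gb4

A3 A4 C6 Gb5 Gb4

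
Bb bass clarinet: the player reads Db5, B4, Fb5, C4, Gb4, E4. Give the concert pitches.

Cb4 A3 Ebb4 Bb2 Fb3 D3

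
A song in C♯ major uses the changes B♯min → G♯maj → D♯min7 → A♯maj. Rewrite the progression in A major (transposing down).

G#min Emaj Bmin7 F#maj

C♯ major down to A major is a major third; each chord root moves by that interval while the quality stays the same.
B♯min: root B♯ down a major third → G#, giving G#min.
G♯maj: root G♯ down a major third → E, giving Emaj.
D♯min7: root D♯ down a major third → B, giving Bmin7.
A♯maj: root A♯ down a major third → F#, giving F#maj.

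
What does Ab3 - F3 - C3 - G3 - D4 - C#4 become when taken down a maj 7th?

Bbb2 Gb2 Db2 Ab2 Eb3 D3

Ab3 -> Bbb2
F3 -> Gb2
C3 -> Db2
G3 -> Ab2
D4 -> Eb3
C#4 -> D3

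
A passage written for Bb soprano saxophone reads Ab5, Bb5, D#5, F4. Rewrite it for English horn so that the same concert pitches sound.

Db6 Eb6 G#5 Bb4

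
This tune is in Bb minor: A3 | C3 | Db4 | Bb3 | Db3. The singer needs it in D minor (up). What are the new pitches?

C#4 E3 F4 D4 F3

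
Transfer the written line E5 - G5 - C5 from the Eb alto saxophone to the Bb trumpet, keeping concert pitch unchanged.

First find concert pitch: the Eb alto saxophone sounds a major sixth below written, so E5 G5 C5 sounds G4 Bb4 Eb4.
Then write for Bb trumpet: it sounds a major second below written, so the part must be a major second above concert.
G4 → A4
Bb4 → C5
Eb4 → F4

A4 C5 F4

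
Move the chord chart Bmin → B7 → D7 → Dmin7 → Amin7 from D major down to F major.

Dmin D7 F7 Fmin7 Cmin7

D major down to F major is a major sixth; each chord root moves by that interval while the quality stays the same.
Bmin: root B down a major sixth → D, giving Dmin.
B7: root B down a major sixth → D, giving D7.
D7: root D down a major sixth → F, giving F7.
Dmin7: root D down a major sixth → F, giving Fmin7.
Amin7: root A down a major sixth → C, giving Cmin7.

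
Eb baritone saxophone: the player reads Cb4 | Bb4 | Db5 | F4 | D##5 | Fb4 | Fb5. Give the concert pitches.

Ebb2 Db3 Fb3 Ab2 F##3 Abb2 Abb3

The Eb baritone saxophone sounds a major thirteenth below written, so transpose each written note down a major thirteenth.
Cb4 becomes Ebb2
Bb4 becomes Db3
Db5 becomes Fb3
F4 becomes Ab2
D##5 becomes F##3
Fb4 becomes Abb2
Fb5 becomes Abb3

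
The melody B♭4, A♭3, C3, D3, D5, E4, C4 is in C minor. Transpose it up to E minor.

D5 C4 E3 F#3 F#5 G#4 E4

From C up to E is a major third; apply that to each pitch.
Bb4 → D5
Ab3 → C4
C3 → E3
D3 → F#3
D5 → F#5
E4 → G#4
C4 → E4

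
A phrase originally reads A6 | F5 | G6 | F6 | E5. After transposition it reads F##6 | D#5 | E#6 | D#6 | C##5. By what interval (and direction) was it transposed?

down a diminished third

Take the first pair: A6 → F##6. A to F spans 3 letter names, so the interval is some kind of third.
F##6 to A6 is 2 semitones, which makes it a diminished third; the second version is lower, so the direction is down.
Checking another pair — E5 → C##5 — gives the same interval.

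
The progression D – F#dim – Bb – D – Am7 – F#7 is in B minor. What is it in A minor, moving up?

B minor up to A minor is a minor seventh; each chord root moves by that interval while the quality stays the same.
D: root D up a minor seventh → C, giving C.
F#dim: root F# up a minor seventh → E, giving Edim.
Bb: root Bb up a minor seventh → Ab, giving Ab.
D: root D up a minor seventh → C, giving C.
Am7: root A up a minor seventh → G, giving Gm7.
F#7: root F# up a minor seventh → E, giving E7.

C Edim Ab C Gm7 E7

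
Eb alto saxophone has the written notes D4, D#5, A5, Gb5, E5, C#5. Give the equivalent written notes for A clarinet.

Ab3 A4 Eb5 Dbb5 Bb4 G4

First find concert pitch: the Eb alto saxophone sounds a major sixth below written, so D4 D#5 A5 Gb5 E5 C#5 sounds F3 F#4 C5 Bbb4 G4 E4.
Then write for A clarinet: it sounds a minor third below written, so the part must be a minor third above concert.
F3 → Ab3
F#4 → A4
C5 → Eb5
Bbb4 → Dbb5
G4 → Bb4
E4 → G4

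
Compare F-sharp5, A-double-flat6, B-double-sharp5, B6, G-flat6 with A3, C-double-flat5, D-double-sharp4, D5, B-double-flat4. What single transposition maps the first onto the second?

Take the first pair: F#5 → A3. F to A spans 13 letter names, so the interval is some kind of thirteenth.
A3 to F#5 is 21 semitones, which makes it a major thirteenth; the second version is lower, so the direction is down.
Checking another pair — Gb6 → Bbb4 — gives the same interval.

down a major thirteenth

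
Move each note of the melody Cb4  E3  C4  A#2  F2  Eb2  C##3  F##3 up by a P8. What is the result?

Cb5 E4 C5 A#3 F3 Eb3 C##4 F##4

Cb4 up a perfect octave is Cb5.
E3 up a perfect octave is E4.
C4: an octave up reaches C, and 12 semitones makes it C5.
A#2: an octave up reaches A, and 12 semitones makes it A#3.
A perfect octave up from F2 gives F3.
Eb2: an octave up reaches E, and 12 semitones makes it Eb3.
A perfect octave up from C##3 gives C##4.
F##3: an octave up reaches F, and 12 semitones makes it F##4.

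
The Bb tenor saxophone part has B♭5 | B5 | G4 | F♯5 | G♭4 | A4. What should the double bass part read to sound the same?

Ab5 A5 F4 E5 Fb4 G4

First find concert pitch: the Bb tenor saxophone sounds a major ninth below written, so B♭5 B5 G4 F♯5 G♭4 A4 sounds Ab4 A4 F3 E4 Fb3 G3.
Then write for double bass: it sounds a perfect octave below written, so the part must be a perfect octave above concert.
Ab4 → Ab5
A4 → A5
F3 → F4
E4 → E5
Fb3 → Fb4
G3 → G4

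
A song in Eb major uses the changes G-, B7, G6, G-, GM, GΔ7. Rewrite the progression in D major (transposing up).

F#- A#7 F#6 F#- F#M F#Δ7

Eb major up to D major is a major seventh; each chord root moves by that interval while the quality stays the same.
G-: root G up a major seventh → F#, giving F#-.
B7: root B up a major seventh → A#, giving A#7.
G6: root G up a major seventh → F#, giving F#6.
G-: root G up a major seventh → F#, giving F#-.
GM: root G up a major seventh → F#, giving F#M.
GΔ7: root G up a major seventh → F#, giving F#Δ7.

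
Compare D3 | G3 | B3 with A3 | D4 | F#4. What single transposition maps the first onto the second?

up a perfect fifth

Take the first pair: D3 → A3. D to A spans 5 letter names, so the interval is some kind of fifth.
D3 to A3 is 7 semitones, which makes it a perfect fifth; the second version is higher, so the direction is up.
Checking another pair — B3 → F#4 — gives the same interval.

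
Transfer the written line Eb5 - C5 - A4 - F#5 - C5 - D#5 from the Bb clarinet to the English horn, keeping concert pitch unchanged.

Ab5 F5 D5 B5 F5 G#5

First find concert pitch: the Bb clarinet sounds a major second below written, so Eb5 C5 A4 F#5 C5 D#5 sounds Db5 Bb4 G4 E5 Bb4 C#5.
Then write for English horn: it sounds a perfect fifth below written, so the part must be a perfect fifth above concert.
Db5 → Ab5
Bb4 → F5
G4 → D5
E5 → B5
Bb4 → F5
C#5 → G#5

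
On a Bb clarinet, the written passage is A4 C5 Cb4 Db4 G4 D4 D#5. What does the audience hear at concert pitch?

G4 Bb4 Bbb3 Cb4 F4 C4 C#5

Written C4 on the Bb clarinet sounds as Bb3, a major second lower; apply that shift to every note.
A4 -> G4
C5 -> Bb4
Cb4 -> Bbb3
Db4 -> Cb4
G4 -> F4
D4 -> C4
D#5 -> C#5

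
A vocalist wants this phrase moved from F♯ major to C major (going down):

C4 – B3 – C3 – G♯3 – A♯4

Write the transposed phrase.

Gb3 F3 Gb2 D3 E4

F♯ major to C major down is an augmented fourth, so every note moves down by that interval.
C4 gives Gb3
B3 gives F3
C3 gives Gb2
G#3 gives D3
A#4 gives E4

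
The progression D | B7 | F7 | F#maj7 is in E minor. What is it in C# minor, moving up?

E minor up to C# minor is a major sixth; each chord root moves by that interval while the quality stays the same.
D: root D up a major sixth → B, giving B.
B7: root B up a major sixth → G#, giving G#7.
F7: root F up a major sixth → D, giving D7.
F#maj7: root F# up a major sixth → D#, giving D#maj7.

B G#7 D7 D#maj7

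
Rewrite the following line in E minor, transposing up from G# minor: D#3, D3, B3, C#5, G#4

B3 Bb3 G4 A5 E5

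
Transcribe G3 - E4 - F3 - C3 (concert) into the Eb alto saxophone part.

E4 C#5 D4 A3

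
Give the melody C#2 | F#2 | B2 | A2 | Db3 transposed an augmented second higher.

D##2 G##2 C##3 B#2 E3

C#2 → D##2
F#2 → G##2
B2 → C##3
A2 → B#2
Db3 → E3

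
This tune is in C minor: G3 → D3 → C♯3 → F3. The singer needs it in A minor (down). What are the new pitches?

E3 B2 A#2 D3

From C down to A is a minor third; apply that to each pitch.
G3 -> E3
D3 -> B2
C#3 -> A#2
F3 -> D3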